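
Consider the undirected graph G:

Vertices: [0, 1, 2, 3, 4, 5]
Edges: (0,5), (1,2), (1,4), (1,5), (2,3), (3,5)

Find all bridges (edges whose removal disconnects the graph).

A bridge is an edge whose removal increases the number of connected components.
Bridges found: (0,5), (1,4)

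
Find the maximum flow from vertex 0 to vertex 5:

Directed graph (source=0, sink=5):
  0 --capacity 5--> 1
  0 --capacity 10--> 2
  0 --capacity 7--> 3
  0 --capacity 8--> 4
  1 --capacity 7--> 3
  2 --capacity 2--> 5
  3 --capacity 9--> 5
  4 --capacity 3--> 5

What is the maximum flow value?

Computing max flow:
  Flow on (0->1): 5/5
  Flow on (0->2): 2/10
  Flow on (0->3): 4/7
  Flow on (0->4): 3/8
  Flow on (1->3): 5/7
  Flow on (2->5): 2/2
  Flow on (3->5): 9/9
  Flow on (4->5): 3/3
Maximum flow = 14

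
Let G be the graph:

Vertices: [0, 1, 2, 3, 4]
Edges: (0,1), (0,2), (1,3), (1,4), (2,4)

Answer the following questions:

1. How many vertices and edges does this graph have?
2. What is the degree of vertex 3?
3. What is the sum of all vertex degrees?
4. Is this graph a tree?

Count: 5 vertices, 5 edges.
Vertex 3 has neighbors [1], degree = 1.
Handshaking lemma: 2 * 5 = 10.
A tree on 5 vertices has 4 edges. This graph has 5 edges (1 extra). Not a tree.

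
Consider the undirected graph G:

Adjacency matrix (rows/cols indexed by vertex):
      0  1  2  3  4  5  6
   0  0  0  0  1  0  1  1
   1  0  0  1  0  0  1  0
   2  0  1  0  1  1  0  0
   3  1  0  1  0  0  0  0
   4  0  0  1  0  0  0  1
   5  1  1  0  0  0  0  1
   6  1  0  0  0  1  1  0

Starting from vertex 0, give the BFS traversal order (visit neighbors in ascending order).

BFS from vertex 0 (neighbors processed in ascending order):
Visit order: 0, 3, 5, 6, 2, 1, 4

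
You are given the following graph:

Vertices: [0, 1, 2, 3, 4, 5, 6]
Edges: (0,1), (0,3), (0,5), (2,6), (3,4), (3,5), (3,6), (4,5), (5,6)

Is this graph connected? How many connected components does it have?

Checking connectivity: the graph has 1 connected component(s).
All vertices are reachable from each other. The graph IS connected.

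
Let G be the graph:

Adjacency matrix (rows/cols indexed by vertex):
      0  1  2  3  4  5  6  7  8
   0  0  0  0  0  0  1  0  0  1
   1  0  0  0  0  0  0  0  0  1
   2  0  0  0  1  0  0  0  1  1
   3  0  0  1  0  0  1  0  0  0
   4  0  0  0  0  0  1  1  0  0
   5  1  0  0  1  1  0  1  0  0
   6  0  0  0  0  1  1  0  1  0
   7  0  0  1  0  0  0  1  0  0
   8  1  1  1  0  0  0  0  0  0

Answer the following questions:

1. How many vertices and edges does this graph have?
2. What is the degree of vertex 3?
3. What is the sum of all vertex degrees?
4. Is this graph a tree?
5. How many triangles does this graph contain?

Count: 9 vertices, 11 edges.
Vertex 3 has neighbors [2, 5], degree = 2.
Handshaking lemma: 2 * 11 = 22.
A tree on 9 vertices has 8 edges. This graph has 11 edges (3 extra). Not a tree.
Number of triangles = 1.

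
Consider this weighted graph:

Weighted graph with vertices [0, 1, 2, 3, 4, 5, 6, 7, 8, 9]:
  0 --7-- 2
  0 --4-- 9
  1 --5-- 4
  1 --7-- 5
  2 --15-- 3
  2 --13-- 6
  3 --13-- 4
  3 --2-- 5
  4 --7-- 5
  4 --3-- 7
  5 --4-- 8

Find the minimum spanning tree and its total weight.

Applying Kruskal's algorithm (sort edges by weight, add if no cycle):
  Add (3,5) w=2
  Add (4,7) w=3
  Add (0,9) w=4
  Add (5,8) w=4
  Add (1,4) w=5
  Add (0,2) w=7
  Add (1,5) w=7
  Skip (4,5) w=7 (creates cycle)
  Add (2,6) w=13
  Skip (3,4) w=13 (creates cycle)
  Add (2,3) w=15
MST weight = 60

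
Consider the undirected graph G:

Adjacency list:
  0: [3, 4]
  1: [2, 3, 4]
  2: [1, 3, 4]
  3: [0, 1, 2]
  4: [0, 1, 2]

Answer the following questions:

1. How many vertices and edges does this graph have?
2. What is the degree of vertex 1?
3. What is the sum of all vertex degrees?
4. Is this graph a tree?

Count: 5 vertices, 7 edges.
Vertex 1 has neighbors [2, 3, 4], degree = 3.
Handshaking lemma: 2 * 7 = 14.
A tree on 5 vertices has 4 edges. This graph has 7 edges (3 extra). Not a tree.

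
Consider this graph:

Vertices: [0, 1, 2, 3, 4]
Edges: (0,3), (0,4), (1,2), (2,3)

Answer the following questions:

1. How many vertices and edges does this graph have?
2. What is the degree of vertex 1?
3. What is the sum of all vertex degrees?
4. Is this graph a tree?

Count: 5 vertices, 4 edges.
Vertex 1 has neighbors [2], degree = 1.
Handshaking lemma: 2 * 4 = 8.
A graph is a tree iff it is connected and has exactly n-1 edges. This graph is connected (all 5 vertices in one component) and has 5-1 = 4 edges. It is a tree.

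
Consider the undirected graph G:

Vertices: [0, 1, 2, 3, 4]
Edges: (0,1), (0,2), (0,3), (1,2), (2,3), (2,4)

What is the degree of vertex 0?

Vertex 0 has neighbors [1, 2, 3], so deg(0) = 3.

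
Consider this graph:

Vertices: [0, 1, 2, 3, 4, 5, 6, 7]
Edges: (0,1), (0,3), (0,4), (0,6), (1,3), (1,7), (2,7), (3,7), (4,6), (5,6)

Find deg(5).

Vertex 5 has neighbors [6], so deg(5) = 1.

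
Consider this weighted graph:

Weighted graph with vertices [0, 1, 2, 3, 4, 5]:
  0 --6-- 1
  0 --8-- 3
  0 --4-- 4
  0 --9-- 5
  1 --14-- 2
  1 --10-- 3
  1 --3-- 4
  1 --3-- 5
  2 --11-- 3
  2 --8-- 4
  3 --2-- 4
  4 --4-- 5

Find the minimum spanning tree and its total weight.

Applying Kruskal's algorithm (sort edges by weight, add if no cycle):
  Add (3,4) w=2
  Add (1,5) w=3
  Add (1,4) w=3
  Add (0,4) w=4
  Skip (4,5) w=4 (creates cycle)
  Skip (0,1) w=6 (creates cycle)
  Skip (0,3) w=8 (creates cycle)
  Add (2,4) w=8
  Skip (0,5) w=9 (creates cycle)
  Skip (1,3) w=10 (creates cycle)
  Skip (2,3) w=11 (creates cycle)
  Skip (1,2) w=14 (creates cycle)
MST weight = 20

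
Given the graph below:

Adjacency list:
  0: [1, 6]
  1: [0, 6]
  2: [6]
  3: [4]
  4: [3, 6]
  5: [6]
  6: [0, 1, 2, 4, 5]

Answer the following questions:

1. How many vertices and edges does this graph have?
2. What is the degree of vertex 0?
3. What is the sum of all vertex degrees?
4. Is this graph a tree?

Count: 7 vertices, 7 edges.
Vertex 0 has neighbors [1, 6], degree = 2.
Handshaking lemma: 2 * 7 = 14.
A tree on 7 vertices has 6 edges. This graph has 7 edges (1 extra). Not a tree.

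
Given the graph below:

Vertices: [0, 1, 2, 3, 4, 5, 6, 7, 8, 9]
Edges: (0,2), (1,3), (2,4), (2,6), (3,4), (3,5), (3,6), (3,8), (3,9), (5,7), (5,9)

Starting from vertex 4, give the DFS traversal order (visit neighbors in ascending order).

DFS from vertex 4 (neighbors processed in ascending order):
Visit order: 4, 2, 0, 6, 3, 1, 5, 7, 9, 8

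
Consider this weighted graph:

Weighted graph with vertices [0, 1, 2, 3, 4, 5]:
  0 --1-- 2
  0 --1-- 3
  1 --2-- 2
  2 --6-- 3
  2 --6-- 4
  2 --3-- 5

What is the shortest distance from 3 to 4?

Using Dijkstra's algorithm from vertex 3:
Shortest path: 3 -> 0 -> 2 -> 4
Total weight: 1 + 1 + 6 = 8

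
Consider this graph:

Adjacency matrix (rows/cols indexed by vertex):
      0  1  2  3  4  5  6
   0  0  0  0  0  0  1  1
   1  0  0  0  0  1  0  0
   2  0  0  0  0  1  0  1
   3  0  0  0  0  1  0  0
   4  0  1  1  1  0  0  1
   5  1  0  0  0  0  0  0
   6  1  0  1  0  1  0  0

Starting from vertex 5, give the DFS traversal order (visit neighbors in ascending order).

DFS from vertex 5 (neighbors processed in ascending order):
Visit order: 5, 0, 6, 2, 4, 1, 3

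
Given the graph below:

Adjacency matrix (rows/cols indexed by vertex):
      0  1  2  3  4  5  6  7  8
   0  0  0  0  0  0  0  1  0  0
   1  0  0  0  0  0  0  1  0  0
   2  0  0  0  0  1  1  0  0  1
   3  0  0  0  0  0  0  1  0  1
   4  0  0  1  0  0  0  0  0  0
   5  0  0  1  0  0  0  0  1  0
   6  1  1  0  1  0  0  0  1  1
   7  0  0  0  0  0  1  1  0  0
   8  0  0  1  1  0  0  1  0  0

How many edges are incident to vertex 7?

Vertex 7 has neighbors [5, 6], so deg(7) = 2.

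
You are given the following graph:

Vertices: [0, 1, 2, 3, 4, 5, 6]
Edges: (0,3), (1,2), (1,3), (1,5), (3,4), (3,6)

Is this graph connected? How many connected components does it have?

Checking connectivity: the graph has 1 connected component(s).
All vertices are reachable from each other. The graph IS connected.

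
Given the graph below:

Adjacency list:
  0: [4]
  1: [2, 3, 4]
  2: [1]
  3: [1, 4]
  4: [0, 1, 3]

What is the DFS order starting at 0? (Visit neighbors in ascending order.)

DFS from vertex 0 (neighbors processed in ascending order):
Visit order: 0, 4, 1, 2, 3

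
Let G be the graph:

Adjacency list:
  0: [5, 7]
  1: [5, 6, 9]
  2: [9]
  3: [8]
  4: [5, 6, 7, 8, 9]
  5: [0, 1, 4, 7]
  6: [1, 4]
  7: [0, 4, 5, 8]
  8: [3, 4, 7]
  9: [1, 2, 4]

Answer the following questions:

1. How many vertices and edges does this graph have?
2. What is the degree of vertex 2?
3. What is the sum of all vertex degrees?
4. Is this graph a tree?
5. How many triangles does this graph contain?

Count: 10 vertices, 14 edges.
Vertex 2 has neighbors [9], degree = 1.
Handshaking lemma: 2 * 14 = 28.
A tree on 10 vertices has 9 edges. This graph has 14 edges (5 extra). Not a tree.
Number of triangles = 3.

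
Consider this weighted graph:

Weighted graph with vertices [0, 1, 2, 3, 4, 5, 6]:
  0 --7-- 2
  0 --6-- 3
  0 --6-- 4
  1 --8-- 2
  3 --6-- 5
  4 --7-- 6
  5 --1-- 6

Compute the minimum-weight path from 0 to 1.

Using Dijkstra's algorithm from vertex 0:
Shortest path: 0 -> 2 -> 1
Total weight: 7 + 8 = 15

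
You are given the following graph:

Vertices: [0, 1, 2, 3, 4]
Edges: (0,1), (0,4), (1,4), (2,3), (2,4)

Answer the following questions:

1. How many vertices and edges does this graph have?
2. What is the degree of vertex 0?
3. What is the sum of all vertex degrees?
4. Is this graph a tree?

Count: 5 vertices, 5 edges.
Vertex 0 has neighbors [1, 4], degree = 2.
Handshaking lemma: 2 * 5 = 10.
A tree on 5 vertices has 4 edges. This graph has 5 edges (1 extra). Not a tree.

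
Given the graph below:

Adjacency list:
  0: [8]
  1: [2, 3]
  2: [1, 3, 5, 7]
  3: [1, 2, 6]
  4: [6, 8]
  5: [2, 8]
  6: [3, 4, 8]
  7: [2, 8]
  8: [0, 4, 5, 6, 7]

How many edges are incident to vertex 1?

Vertex 1 has neighbors [2, 3], so deg(1) = 2.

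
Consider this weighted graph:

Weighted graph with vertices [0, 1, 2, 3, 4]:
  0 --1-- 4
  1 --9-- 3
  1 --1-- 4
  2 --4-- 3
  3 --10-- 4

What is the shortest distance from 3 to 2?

Using Dijkstra's algorithm from vertex 3:
Shortest path: 3 -> 2
Total weight: 4 = 4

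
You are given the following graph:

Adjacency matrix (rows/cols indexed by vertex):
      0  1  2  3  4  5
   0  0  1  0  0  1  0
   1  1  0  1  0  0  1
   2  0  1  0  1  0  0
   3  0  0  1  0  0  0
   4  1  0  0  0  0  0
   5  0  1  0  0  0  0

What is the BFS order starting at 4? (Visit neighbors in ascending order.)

BFS from vertex 4 (neighbors processed in ascending order):
Visit order: 4, 0, 1, 2, 5, 3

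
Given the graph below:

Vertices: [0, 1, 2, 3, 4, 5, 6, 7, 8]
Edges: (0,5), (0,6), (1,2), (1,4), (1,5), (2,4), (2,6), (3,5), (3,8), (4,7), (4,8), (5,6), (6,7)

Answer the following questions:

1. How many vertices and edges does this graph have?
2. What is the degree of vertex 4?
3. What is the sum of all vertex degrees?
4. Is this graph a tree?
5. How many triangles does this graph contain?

Count: 9 vertices, 13 edges.
Vertex 4 has neighbors [1, 2, 7, 8], degree = 4.
Handshaking lemma: 2 * 13 = 26.
A tree on 9 vertices has 8 edges. This graph has 13 edges (5 extra). Not a tree.
Number of triangles = 2.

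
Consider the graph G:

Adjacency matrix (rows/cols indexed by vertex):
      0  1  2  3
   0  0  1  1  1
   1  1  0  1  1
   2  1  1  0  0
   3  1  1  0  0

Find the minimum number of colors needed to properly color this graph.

The graph has a maximum clique of size 3 (lower bound on chromatic number).
A valid 3-coloring: {0: 0, 1: 1, 2: 2, 3: 2}.
Chromatic number = 3.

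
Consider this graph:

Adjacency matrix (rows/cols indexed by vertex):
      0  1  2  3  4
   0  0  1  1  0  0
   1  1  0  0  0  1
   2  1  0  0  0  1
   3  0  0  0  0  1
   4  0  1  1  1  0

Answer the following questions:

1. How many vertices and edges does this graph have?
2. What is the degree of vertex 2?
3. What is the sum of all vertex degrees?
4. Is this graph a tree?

Count: 5 vertices, 5 edges.
Vertex 2 has neighbors [0, 4], degree = 2.
Handshaking lemma: 2 * 5 = 10.
A tree on 5 vertices has 4 edges. This graph has 5 edges (1 extra). Not a tree.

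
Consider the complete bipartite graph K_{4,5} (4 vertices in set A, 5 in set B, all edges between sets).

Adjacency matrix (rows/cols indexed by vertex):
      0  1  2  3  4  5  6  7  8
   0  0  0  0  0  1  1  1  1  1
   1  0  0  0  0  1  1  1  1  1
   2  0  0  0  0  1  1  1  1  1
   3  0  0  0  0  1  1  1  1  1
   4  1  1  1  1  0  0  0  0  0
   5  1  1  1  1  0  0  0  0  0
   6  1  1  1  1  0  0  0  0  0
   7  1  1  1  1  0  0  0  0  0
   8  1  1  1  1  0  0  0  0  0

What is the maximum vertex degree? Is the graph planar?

Set-A vertices have degree 5; set-B vertices have degree 4. Maximum degree = max(4,5) = 5.
K_{4,5} contains K_{3,3} as a subgraph (since both sides have >= 3 vertices); by Kuratowski's theorem it is not planar.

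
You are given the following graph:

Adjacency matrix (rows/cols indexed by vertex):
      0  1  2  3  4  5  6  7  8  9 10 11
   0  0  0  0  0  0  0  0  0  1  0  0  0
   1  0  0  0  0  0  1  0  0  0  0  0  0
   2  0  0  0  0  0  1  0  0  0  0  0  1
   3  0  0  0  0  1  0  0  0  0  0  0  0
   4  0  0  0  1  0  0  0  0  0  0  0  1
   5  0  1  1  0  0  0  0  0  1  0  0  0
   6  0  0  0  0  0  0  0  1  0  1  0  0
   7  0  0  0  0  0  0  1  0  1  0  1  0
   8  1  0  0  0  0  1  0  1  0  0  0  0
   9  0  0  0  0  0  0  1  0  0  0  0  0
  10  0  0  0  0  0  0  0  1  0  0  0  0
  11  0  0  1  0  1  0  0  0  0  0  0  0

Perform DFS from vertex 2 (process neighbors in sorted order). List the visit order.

DFS from vertex 2 (neighbors processed in ascending order):
Visit order: 2, 5, 1, 8, 0, 7, 6, 9, 10, 11, 4, 3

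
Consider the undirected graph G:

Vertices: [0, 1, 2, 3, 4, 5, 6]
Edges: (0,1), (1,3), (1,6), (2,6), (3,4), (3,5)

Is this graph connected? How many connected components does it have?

Checking connectivity: the graph has 1 connected component(s).
All vertices are reachable from each other. The graph IS connected.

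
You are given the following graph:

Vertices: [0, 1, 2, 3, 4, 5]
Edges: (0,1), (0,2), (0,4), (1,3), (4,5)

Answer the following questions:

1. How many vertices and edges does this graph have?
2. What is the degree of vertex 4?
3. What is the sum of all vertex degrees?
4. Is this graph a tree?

Count: 6 vertices, 5 edges.
Vertex 4 has neighbors [0, 5], degree = 2.
Handshaking lemma: 2 * 5 = 10.
A graph is a tree iff it is connected and has exactly n-1 edges. This graph is connected (all 6 vertices in one component) and has 6-1 = 5 edges. It is a tree.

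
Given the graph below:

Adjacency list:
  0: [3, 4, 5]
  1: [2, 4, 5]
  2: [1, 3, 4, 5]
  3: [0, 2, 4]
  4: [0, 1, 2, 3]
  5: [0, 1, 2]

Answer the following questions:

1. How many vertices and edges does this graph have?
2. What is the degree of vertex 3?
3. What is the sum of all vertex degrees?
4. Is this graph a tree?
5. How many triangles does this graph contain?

Count: 6 vertices, 10 edges.
Vertex 3 has neighbors [0, 2, 4], degree = 3.
Handshaking lemma: 2 * 10 = 20.
A tree on 6 vertices has 5 edges. This graph has 10 edges (5 extra). Not a tree.
Number of triangles = 4.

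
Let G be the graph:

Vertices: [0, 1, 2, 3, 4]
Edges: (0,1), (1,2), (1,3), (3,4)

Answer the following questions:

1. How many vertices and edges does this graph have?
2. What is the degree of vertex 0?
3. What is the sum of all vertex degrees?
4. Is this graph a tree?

Count: 5 vertices, 4 edges.
Vertex 0 has neighbors [1], degree = 1.
Handshaking lemma: 2 * 4 = 8.
A graph is a tree iff it is connected and has exactly n-1 edges. This graph is connected (all 5 vertices in one component) and has 5-1 = 4 edges. It is a tree.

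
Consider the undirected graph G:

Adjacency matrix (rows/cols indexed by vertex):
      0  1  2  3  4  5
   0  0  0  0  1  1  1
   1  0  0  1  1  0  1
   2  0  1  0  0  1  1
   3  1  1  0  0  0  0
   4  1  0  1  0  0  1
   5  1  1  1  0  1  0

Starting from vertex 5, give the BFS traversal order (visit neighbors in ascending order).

BFS from vertex 5 (neighbors processed in ascending order):
Visit order: 5, 0, 1, 2, 4, 3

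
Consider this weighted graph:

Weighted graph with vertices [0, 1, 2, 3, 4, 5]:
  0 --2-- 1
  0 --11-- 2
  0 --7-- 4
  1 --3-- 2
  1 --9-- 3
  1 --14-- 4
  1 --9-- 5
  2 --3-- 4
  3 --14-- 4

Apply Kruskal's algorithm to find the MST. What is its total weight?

Applying Kruskal's algorithm (sort edges by weight, add if no cycle):
  Add (0,1) w=2
  Add (1,2) w=3
  Add (2,4) w=3
  Skip (0,4) w=7 (creates cycle)
  Add (1,5) w=9
  Add (1,3) w=9
  Skip (0,2) w=11 (creates cycle)
  Skip (1,4) w=14 (creates cycle)
  Skip (3,4) w=14 (creates cycle)
MST weight = 26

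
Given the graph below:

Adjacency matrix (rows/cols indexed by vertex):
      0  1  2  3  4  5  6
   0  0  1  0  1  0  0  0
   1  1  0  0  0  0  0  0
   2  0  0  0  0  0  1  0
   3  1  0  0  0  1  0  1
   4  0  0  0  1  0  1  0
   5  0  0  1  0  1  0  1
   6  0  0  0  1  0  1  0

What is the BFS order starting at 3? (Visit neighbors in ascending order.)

BFS from vertex 3 (neighbors processed in ascending order):
Visit order: 3, 0, 4, 6, 1, 5, 2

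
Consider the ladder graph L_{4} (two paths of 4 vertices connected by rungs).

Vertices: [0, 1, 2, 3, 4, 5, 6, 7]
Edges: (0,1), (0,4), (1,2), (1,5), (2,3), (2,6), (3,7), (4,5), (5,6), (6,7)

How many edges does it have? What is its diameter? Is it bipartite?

Ladder graph L_{4}: 4 rungs + 2 * (4-1) path edges = 4 + 6 = 10 edges.
Diameter = 4.
Ladder graphs are bipartite (alternating coloring along each path).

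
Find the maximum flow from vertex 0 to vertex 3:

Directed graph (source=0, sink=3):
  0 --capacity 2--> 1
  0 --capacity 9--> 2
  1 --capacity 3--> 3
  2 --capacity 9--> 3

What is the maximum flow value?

Computing max flow:
  Flow on (0->1): 2/2
  Flow on (0->2): 9/9
  Flow on (1->3): 2/3
  Flow on (2->3): 9/9
Maximum flow = 11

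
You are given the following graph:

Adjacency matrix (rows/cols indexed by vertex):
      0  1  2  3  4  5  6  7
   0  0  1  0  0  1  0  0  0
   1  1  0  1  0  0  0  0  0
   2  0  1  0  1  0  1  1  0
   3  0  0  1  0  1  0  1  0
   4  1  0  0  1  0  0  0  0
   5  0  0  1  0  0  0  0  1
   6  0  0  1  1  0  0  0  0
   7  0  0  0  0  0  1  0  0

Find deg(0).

Vertex 0 has neighbors [1, 4], so deg(0) = 2.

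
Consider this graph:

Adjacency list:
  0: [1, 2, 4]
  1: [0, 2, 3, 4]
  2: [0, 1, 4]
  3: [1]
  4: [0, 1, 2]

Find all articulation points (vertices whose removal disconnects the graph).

An articulation point is a vertex whose removal disconnects the graph.
Articulation points: [1]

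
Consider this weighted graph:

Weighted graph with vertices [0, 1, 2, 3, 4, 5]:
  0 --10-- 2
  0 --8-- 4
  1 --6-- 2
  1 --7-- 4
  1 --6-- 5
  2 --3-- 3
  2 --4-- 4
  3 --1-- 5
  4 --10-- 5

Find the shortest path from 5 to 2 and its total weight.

Using Dijkstra's algorithm from vertex 5:
Shortest path: 5 -> 3 -> 2
Total weight: 1 + 3 = 4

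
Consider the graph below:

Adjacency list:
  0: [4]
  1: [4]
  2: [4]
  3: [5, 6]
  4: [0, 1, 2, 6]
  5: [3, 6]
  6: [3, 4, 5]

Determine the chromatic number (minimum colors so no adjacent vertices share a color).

The graph has a maximum clique of size 3 (lower bound on chromatic number).
A valid 3-coloring: {0: 1, 1: 1, 2: 1, 3: 0, 4: 0, 5: 2, 6: 1}.
Chromatic number = 3.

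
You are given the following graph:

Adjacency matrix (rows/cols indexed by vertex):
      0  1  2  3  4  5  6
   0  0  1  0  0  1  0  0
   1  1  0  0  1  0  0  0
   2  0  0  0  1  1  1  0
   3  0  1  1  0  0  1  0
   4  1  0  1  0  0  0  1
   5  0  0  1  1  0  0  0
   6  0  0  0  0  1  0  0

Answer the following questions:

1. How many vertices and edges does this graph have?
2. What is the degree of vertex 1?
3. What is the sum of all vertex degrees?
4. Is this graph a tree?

Count: 7 vertices, 8 edges.
Vertex 1 has neighbors [0, 3], degree = 2.
Handshaking lemma: 2 * 8 = 16.
A tree on 7 vertices has 6 edges. This graph has 8 edges (2 extra). Not a tree.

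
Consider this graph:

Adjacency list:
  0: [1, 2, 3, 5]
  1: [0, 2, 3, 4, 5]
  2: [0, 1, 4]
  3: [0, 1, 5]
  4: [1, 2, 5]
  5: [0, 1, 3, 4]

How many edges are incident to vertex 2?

Vertex 2 has neighbors [0, 1, 4], so deg(2) = 3.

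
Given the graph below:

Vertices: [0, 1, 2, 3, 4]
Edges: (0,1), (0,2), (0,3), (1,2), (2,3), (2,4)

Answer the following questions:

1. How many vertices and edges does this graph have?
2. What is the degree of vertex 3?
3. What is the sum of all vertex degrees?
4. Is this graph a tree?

Count: 5 vertices, 6 edges.
Vertex 3 has neighbors [0, 2], degree = 2.
Handshaking lemma: 2 * 6 = 12.
A tree on 5 vertices has 4 edges. This graph has 6 edges (2 extra). Not a tree.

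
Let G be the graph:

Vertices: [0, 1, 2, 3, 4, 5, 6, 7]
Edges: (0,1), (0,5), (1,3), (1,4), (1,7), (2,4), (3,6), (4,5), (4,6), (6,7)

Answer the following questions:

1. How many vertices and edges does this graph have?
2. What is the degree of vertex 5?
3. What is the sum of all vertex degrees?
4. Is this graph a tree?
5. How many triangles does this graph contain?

Count: 8 vertices, 10 edges.
Vertex 5 has neighbors [0, 4], degree = 2.
Handshaking lemma: 2 * 10 = 20.
A tree on 8 vertices has 7 edges. This graph has 10 edges (3 extra). Not a tree.
Number of triangles = 0.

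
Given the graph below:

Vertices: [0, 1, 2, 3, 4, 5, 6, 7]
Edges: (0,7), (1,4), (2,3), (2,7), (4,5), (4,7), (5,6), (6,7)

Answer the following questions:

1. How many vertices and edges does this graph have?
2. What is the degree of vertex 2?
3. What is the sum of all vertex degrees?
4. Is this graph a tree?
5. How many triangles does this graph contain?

Count: 8 vertices, 8 edges.
Vertex 2 has neighbors [3, 7], degree = 2.
Handshaking lemma: 2 * 8 = 16.
A tree on 8 vertices has 7 edges. This graph has 8 edges (1 extra). Not a tree.
Number of triangles = 0.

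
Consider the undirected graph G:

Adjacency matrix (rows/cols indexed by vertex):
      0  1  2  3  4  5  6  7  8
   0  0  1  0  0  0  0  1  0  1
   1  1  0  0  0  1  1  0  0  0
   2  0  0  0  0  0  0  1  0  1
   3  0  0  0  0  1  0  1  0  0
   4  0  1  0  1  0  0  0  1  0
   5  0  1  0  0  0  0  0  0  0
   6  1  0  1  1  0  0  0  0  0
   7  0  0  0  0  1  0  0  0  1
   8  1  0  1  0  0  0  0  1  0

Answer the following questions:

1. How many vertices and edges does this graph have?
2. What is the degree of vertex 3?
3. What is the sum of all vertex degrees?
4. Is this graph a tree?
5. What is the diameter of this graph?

Count: 9 vertices, 11 edges.
Vertex 3 has neighbors [4, 6], degree = 2.
Handshaking lemma: 2 * 11 = 22.
A tree on 9 vertices has 8 edges. This graph has 11 edges (3 extra). Not a tree.
Diameter (longest shortest path) = 4.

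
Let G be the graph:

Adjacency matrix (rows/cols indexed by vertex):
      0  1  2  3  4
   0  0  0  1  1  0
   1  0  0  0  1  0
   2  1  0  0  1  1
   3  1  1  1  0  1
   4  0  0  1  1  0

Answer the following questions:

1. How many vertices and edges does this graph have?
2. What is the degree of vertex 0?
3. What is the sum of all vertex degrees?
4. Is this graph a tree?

Count: 5 vertices, 6 edges.
Vertex 0 has neighbors [2, 3], degree = 2.
Handshaking lemma: 2 * 6 = 12.
A tree on 5 vertices has 4 edges. This graph has 6 edges (2 extra). Not a tree.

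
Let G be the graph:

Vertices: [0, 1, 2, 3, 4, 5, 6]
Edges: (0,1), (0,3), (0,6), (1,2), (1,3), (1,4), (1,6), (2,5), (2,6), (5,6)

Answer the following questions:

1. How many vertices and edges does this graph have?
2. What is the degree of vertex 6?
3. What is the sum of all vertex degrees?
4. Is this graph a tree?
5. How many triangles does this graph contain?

Count: 7 vertices, 10 edges.
Vertex 6 has neighbors [0, 1, 2, 5], degree = 4.
Handshaking lemma: 2 * 10 = 20.
A tree on 7 vertices has 6 edges. This graph has 10 edges (4 extra). Not a tree.
Number of triangles = 4.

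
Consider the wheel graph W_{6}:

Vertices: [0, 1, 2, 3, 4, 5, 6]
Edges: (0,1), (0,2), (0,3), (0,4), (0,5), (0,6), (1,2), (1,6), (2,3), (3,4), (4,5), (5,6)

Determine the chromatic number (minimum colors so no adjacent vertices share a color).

W_{6} = C_{6} plus a hub adjacent to every cycle vertex.
The outer cycle needs 2 colors (even cycle); the hub is adjacent to all of them so needs a fresh color.
Chromatic number = 2 + 1 = 3.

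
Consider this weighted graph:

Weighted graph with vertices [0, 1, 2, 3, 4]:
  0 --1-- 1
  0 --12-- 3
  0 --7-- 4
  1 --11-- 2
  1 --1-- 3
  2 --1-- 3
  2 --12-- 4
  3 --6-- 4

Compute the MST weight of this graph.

Applying Kruskal's algorithm (sort edges by weight, add if no cycle):
  Add (0,1) w=1
  Add (1,3) w=1
  Add (2,3) w=1
  Add (3,4) w=6
  Skip (0,4) w=7 (creates cycle)
  Skip (1,2) w=11 (creates cycle)
  Skip (0,3) w=12 (creates cycle)
  Skip (2,4) w=12 (creates cycle)
MST weight = 9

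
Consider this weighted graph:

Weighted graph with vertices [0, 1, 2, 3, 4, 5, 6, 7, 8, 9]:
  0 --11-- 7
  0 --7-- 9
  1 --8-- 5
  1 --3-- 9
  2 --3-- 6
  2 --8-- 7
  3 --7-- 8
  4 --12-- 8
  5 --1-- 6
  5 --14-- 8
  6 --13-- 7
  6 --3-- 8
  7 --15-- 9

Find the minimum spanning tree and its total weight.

Applying Kruskal's algorithm (sort edges by weight, add if no cycle):
  Add (5,6) w=1
  Add (1,9) w=3
  Add (2,6) w=3
  Add (6,8) w=3
  Add (0,9) w=7
  Add (3,8) w=7
  Add (1,5) w=8
  Add (2,7) w=8
  Skip (0,7) w=11 (creates cycle)
  Add (4,8) w=12
  Skip (6,7) w=13 (creates cycle)
  Skip (5,8) w=14 (creates cycle)
  Skip (7,9) w=15 (creates cycle)
MST weight = 52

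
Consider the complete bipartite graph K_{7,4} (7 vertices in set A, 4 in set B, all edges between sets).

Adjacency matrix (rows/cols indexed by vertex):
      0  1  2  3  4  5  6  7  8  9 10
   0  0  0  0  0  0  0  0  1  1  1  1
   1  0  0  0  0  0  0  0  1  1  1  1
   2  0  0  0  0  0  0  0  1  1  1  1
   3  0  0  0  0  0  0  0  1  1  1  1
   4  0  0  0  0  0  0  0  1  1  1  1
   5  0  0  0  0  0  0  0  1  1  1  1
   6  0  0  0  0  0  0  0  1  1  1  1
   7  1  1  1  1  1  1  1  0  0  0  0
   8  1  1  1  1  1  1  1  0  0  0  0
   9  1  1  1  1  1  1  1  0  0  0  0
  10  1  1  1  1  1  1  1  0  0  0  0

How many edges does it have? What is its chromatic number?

K_{7,4} has 7 * 4 = 28 edges.
Bipartite graphs have chromatic number 2 (color each partition differently).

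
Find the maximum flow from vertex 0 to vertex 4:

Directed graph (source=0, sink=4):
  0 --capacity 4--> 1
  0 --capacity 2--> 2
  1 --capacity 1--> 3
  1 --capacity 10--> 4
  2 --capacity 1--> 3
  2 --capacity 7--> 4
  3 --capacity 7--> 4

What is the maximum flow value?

Computing max flow:
  Flow on (0->1): 4/4
  Flow on (0->2): 2/2
  Flow on (1->4): 4/10
  Flow on (2->4): 2/7
Maximum flow = 6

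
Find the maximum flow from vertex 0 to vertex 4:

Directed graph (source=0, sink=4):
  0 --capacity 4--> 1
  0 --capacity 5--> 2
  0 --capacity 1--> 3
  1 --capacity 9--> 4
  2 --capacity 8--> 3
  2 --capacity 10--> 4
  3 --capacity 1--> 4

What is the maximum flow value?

Computing max flow:
  Flow on (0->1): 4/4
  Flow on (0->2): 5/5
  Flow on (0->3): 1/1
  Flow on (1->4): 4/9
  Flow on (2->4): 5/10
  Flow on (3->4): 1/1
Maximum flow = 10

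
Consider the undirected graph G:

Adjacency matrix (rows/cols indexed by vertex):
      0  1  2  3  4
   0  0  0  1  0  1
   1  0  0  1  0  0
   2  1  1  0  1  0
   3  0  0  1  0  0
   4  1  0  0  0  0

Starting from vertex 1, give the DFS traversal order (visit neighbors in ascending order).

DFS from vertex 1 (neighbors processed in ascending order):
Visit order: 1, 2, 0, 4, 3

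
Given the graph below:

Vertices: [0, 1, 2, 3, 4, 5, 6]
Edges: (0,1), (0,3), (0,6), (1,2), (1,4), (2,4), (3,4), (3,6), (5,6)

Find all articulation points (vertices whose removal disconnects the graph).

An articulation point is a vertex whose removal disconnects the graph.
Articulation points: [6]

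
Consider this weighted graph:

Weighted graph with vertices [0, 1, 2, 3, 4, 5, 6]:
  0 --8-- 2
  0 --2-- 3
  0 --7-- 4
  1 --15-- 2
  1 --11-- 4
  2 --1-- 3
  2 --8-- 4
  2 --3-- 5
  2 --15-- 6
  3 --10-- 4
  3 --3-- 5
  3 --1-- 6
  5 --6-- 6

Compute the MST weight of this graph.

Applying Kruskal's algorithm (sort edges by weight, add if no cycle):
  Add (2,3) w=1
  Add (3,6) w=1
  Add (0,3) w=2
  Add (2,5) w=3
  Skip (3,5) w=3 (creates cycle)
  Skip (5,6) w=6 (creates cycle)
  Add (0,4) w=7
  Skip (0,2) w=8 (creates cycle)
  Skip (2,4) w=8 (creates cycle)
  Skip (3,4) w=10 (creates cycle)
  Add (1,4) w=11
  Skip (1,2) w=15 (creates cycle)
  Skip (2,6) w=15 (creates cycle)
MST weight = 25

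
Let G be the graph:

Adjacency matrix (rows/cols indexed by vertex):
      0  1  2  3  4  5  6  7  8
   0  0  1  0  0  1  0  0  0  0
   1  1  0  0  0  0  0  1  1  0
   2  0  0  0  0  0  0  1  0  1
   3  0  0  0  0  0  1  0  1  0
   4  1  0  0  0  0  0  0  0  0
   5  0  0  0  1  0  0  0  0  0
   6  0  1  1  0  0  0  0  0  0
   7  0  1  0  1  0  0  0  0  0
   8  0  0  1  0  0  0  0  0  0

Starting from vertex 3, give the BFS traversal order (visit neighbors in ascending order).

BFS from vertex 3 (neighbors processed in ascending order):
Visit order: 3, 5, 7, 1, 0, 6, 4, 2, 8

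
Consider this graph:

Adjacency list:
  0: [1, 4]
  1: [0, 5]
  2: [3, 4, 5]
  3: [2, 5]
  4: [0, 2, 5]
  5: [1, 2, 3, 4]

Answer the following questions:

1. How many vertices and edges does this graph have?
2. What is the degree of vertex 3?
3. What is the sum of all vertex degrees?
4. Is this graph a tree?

Count: 6 vertices, 8 edges.
Vertex 3 has neighbors [2, 5], degree = 2.
Handshaking lemma: 2 * 8 = 16.
A tree on 6 vertices has 5 edges. This graph has 8 edges (3 extra). Not a tree.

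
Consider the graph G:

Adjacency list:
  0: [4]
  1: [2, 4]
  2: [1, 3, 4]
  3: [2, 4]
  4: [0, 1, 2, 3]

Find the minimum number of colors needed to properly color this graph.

The graph has a maximum clique of size 3 (lower bound on chromatic number).
A valid 3-coloring: {0: 1, 1: 2, 2: 1, 3: 2, 4: 0}.
Chromatic number = 3.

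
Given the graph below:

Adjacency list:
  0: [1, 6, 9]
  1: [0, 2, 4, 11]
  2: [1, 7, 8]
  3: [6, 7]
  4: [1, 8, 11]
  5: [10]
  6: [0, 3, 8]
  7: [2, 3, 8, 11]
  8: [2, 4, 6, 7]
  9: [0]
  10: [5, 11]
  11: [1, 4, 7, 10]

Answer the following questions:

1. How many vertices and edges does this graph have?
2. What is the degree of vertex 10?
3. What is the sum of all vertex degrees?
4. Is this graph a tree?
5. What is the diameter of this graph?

Count: 12 vertices, 17 edges.
Vertex 10 has neighbors [5, 11], degree = 2.
Handshaking lemma: 2 * 17 = 34.
A tree on 12 vertices has 11 edges. This graph has 17 edges (6 extra). Not a tree.
Diameter (longest shortest path) = 5.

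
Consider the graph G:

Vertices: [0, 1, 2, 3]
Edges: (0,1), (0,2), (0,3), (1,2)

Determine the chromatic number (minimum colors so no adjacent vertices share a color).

The graph has a maximum clique of size 3 (lower bound on chromatic number).
A valid 3-coloring: {0: 0, 1: 1, 2: 2, 3: 1}.
Chromatic number = 3.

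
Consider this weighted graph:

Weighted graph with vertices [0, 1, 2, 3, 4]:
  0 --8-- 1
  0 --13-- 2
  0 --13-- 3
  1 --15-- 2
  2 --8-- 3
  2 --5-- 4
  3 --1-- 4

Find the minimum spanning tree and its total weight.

Applying Kruskal's algorithm (sort edges by weight, add if no cycle):
  Add (3,4) w=1
  Add (2,4) w=5
  Add (0,1) w=8
  Skip (2,3) w=8 (creates cycle)
  Add (0,3) w=13
  Skip (0,2) w=13 (creates cycle)
  Skip (1,2) w=15 (creates cycle)
MST weight = 27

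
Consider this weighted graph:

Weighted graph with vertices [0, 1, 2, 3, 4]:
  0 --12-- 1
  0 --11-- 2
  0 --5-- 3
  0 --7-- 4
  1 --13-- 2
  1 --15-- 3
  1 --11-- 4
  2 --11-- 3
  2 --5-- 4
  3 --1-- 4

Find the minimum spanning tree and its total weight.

Applying Kruskal's algorithm (sort edges by weight, add if no cycle):
  Add (3,4) w=1
  Add (0,3) w=5
  Add (2,4) w=5
  Skip (0,4) w=7 (creates cycle)
  Skip (0,2) w=11 (creates cycle)
  Add (1,4) w=11
  Skip (2,3) w=11 (creates cycle)
  Skip (0,1) w=12 (creates cycle)
  Skip (1,2) w=13 (creates cycle)
  Skip (1,3) w=15 (creates cycle)
MST weight = 22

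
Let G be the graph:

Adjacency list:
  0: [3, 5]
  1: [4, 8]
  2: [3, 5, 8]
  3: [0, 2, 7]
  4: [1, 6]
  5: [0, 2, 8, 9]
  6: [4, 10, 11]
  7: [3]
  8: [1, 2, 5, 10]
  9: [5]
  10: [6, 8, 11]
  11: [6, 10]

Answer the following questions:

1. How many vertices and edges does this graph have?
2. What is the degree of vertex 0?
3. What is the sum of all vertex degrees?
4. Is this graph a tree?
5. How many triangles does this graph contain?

Count: 12 vertices, 15 edges.
Vertex 0 has neighbors [3, 5], degree = 2.
Handshaking lemma: 2 * 15 = 30.
A tree on 12 vertices has 11 edges. This graph has 15 edges (4 extra). Not a tree.
Number of triangles = 2.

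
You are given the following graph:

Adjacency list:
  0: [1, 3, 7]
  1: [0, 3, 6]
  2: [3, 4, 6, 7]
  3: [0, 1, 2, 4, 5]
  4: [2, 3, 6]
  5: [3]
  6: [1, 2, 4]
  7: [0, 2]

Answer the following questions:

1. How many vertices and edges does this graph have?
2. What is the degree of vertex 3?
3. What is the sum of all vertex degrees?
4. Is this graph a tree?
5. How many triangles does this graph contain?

Count: 8 vertices, 12 edges.
Vertex 3 has neighbors [0, 1, 2, 4, 5], degree = 5.
Handshaking lemma: 2 * 12 = 24.
A tree on 8 vertices has 7 edges. This graph has 12 edges (5 extra). Not a tree.
Number of triangles = 3.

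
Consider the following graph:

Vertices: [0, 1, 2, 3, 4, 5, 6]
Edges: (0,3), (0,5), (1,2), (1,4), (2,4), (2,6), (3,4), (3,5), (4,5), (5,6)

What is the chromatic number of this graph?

The graph has a maximum clique of size 3 (lower bound on chromatic number).
A valid 3-coloring: {0: 0, 1: 2, 2: 1, 3: 2, 4: 0, 5: 1, 6: 0}.
Chromatic number = 3.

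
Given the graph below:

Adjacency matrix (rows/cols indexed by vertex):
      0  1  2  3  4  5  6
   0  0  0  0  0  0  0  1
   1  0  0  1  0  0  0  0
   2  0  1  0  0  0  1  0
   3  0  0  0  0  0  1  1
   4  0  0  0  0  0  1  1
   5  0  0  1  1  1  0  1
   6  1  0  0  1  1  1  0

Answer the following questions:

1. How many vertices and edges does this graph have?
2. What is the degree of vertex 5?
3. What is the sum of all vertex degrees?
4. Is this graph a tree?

Count: 7 vertices, 8 edges.
Vertex 5 has neighbors [2, 3, 4, 6], degree = 4.
Handshaking lemma: 2 * 8 = 16.
A tree on 7 vertices has 6 edges. This graph has 8 edges (2 extra). Not a tree.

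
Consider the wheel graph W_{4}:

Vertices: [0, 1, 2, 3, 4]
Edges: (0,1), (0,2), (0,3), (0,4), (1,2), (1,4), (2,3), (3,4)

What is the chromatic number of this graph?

W_{4} = C_{4} plus a hub adjacent to every cycle vertex.
The outer cycle needs 2 colors (even cycle); the hub is adjacent to all of them so needs a fresh color.
Chromatic number = 2 + 1 = 3.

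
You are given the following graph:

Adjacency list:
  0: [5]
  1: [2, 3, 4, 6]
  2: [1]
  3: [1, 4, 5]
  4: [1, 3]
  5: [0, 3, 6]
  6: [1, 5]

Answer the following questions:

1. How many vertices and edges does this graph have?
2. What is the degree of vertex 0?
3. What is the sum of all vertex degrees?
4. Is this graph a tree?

Count: 7 vertices, 8 edges.
Vertex 0 has neighbors [5], degree = 1.
Handshaking lemma: 2 * 8 = 16.
A tree on 7 vertices has 6 edges. This graph has 8 edges (2 extra). Not a tree.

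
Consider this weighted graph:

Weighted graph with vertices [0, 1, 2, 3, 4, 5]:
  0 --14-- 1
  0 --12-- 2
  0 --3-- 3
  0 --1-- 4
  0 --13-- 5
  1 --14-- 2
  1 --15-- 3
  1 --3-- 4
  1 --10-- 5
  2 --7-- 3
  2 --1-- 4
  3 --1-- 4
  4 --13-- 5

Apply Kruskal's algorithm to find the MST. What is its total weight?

Applying Kruskal's algorithm (sort edges by weight, add if no cycle):
  Add (0,4) w=1
  Add (2,4) w=1
  Add (3,4) w=1
  Skip (0,3) w=3 (creates cycle)
  Add (1,4) w=3
  Skip (2,3) w=7 (creates cycle)
  Add (1,5) w=10
  Skip (0,2) w=12 (creates cycle)
  Skip (0,5) w=13 (creates cycle)
  Skip (4,5) w=13 (creates cycle)
  Skip (0,1) w=14 (creates cycle)
  Skip (1,2) w=14 (creates cycle)
  Skip (1,3) w=15 (creates cycle)
MST weight = 16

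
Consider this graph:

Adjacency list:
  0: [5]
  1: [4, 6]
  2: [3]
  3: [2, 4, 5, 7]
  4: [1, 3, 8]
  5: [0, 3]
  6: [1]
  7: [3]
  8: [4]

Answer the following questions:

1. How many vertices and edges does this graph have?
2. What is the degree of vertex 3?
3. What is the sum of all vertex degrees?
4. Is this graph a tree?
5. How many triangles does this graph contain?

Count: 9 vertices, 8 edges.
Vertex 3 has neighbors [2, 4, 5, 7], degree = 4.
Handshaking lemma: 2 * 8 = 16.
A graph is a tree iff it is connected and has exactly n-1 edges. This graph is connected (all 9 vertices in one component) and has 9-1 = 8 edges. It is a tree.
Number of triangles = 0.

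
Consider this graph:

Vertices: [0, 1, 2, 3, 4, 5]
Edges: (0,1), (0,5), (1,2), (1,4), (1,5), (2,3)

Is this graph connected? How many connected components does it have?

Checking connectivity: the graph has 1 connected component(s).
All vertices are reachable from each other. The graph IS connected.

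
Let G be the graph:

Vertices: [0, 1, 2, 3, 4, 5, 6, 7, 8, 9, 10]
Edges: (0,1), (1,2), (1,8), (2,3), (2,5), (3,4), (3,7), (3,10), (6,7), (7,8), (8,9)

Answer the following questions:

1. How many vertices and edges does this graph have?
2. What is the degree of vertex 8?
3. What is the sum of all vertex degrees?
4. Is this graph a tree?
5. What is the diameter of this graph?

Count: 11 vertices, 11 edges.
Vertex 8 has neighbors [1, 7, 9], degree = 3.
Handshaking lemma: 2 * 11 = 22.
A tree on 11 vertices has 10 edges. This graph has 11 edges (1 extra). Not a tree.
Diameter (longest shortest path) = 4.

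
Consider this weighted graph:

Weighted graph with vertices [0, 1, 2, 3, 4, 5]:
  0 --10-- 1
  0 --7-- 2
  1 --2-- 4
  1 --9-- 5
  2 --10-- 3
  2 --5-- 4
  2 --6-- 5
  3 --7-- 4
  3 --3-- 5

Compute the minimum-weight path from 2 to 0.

Using Dijkstra's algorithm from vertex 2:
Shortest path: 2 -> 0
Total weight: 7 = 7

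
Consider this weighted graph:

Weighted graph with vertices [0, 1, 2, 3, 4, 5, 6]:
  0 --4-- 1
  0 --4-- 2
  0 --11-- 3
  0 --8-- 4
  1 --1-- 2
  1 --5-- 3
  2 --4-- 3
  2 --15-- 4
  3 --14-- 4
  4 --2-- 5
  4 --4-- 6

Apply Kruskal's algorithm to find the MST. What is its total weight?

Applying Kruskal's algorithm (sort edges by weight, add if no cycle):
  Add (1,2) w=1
  Add (4,5) w=2
  Add (0,2) w=4
  Skip (0,1) w=4 (creates cycle)
  Add (2,3) w=4
  Add (4,6) w=4
  Skip (1,3) w=5 (creates cycle)
  Add (0,4) w=8
  Skip (0,3) w=11 (creates cycle)
  Skip (3,4) w=14 (creates cycle)
  Skip (2,4) w=15 (creates cycle)
MST weight = 23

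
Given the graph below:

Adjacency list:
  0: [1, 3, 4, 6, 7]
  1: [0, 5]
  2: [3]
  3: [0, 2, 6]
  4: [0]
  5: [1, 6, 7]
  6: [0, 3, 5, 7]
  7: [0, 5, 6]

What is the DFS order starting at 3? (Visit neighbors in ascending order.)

DFS from vertex 3 (neighbors processed in ascending order):
Visit order: 3, 0, 1, 5, 6, 7, 4, 2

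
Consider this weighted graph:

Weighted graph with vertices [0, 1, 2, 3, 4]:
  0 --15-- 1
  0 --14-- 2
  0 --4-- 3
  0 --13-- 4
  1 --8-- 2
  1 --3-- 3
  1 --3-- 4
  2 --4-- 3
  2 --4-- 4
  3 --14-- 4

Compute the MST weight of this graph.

Applying Kruskal's algorithm (sort edges by weight, add if no cycle):
  Add (1,3) w=3
  Add (1,4) w=3
  Add (0,3) w=4
  Add (2,4) w=4
  Skip (2,3) w=4 (creates cycle)
  Skip (1,2) w=8 (creates cycle)
  Skip (0,4) w=13 (creates cycle)
  Skip (0,2) w=14 (creates cycle)
  Skip (3,4) w=14 (creates cycle)
  Skip (0,1) w=15 (creates cycle)
MST weight = 14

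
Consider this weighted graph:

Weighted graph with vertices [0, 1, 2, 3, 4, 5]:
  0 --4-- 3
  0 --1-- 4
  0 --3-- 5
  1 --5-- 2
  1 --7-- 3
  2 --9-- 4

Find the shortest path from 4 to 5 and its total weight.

Using Dijkstra's algorithm from vertex 4:
Shortest path: 4 -> 0 -> 5
Total weight: 1 + 3 = 4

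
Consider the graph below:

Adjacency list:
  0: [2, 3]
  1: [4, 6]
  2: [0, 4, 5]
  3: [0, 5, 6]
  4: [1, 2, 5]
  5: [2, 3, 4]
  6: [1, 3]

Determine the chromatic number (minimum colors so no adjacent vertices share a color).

The graph has a maximum clique of size 3 (lower bound on chromatic number).
A valid 3-coloring: {0: 1, 1: 0, 2: 0, 3: 0, 4: 1, 5: 2, 6: 1}.
Chromatic number = 3.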